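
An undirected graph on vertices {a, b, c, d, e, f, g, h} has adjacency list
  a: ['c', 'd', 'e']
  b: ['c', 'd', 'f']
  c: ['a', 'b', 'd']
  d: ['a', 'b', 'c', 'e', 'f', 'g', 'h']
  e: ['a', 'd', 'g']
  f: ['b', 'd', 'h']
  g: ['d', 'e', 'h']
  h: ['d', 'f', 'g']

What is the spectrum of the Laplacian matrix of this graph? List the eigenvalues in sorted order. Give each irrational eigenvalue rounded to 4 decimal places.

[0, 1.7530, 1.7530, 3.4450, 3.4450, 4.8019, 4.8019, 8]

Reading degrees in the order [a, b, c, d, e, f, g, h] gives [3, 3, 3, 7, 3, 3, 3, 3]; set D = diag(3, 3, 3, 7, 3, 3, 3, 3) and form L = D - A. Since every row of L sums to 0, the all-ones vector is in the kernel and 0 is an eigenvalue. The single zero eigenvalue shows the graph is connected. The eigenvalues sum to 28, which equals trace(L) = 2|E|. There is one zero in the spectrum, matching the 1 component.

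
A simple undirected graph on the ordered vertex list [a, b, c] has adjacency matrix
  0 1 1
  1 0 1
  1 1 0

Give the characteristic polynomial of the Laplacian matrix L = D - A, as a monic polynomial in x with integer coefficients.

With the vertex order [a, b, c], the degrees are [2, 2, 2], giving D = diag(2, 2, 2) and L = D - A. The eigenvalues of L are [0, 3, 3]; the characteristic polynomial is the product of (x - lambda_i), which multiplies out to x^3 - 6x^2 + 9x. The constant term is 0 because L is singular (the all-ones vector lies in its kernel). By the matrix-tree theorem the graph has (1/3) * product of the nonzero eigenvalues = 3 spanning trees.

x^3 - 6x^2 + 9x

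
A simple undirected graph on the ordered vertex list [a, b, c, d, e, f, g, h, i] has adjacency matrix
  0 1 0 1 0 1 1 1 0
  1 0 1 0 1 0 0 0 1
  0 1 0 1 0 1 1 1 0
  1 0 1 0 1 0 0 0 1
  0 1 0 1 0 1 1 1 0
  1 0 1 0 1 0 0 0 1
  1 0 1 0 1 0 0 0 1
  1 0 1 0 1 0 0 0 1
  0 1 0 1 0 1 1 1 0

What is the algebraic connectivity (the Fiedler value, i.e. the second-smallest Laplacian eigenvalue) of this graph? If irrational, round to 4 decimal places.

With the vertex order [a, b, c, d, e, f, g, h, i], the degrees are [5, 4, 5, 4, 5, 4, 4, 4, 5], giving D = diag(5, 4, 5, 4, 5, 4, 4, 4, 5) and L = D - A. The sorted Laplacian eigenvalues are [0, 4, 4, 4, 4, 5, 5, 5, 9]; the algebraic connectivity is the second entry, 4.

4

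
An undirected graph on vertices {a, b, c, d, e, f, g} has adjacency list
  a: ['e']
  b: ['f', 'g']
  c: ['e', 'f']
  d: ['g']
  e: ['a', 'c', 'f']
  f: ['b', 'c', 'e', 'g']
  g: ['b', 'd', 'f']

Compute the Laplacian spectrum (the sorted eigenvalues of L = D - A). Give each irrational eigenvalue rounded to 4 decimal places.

Reading degrees in the order [a, b, c, d, e, f, g] gives [1, 2, 2, 1, 3, 4, 3]; set D = diag(1, 2, 2, 1, 3, 4, 3) and form L = D - A. L is symmetric positive semidefinite, so every eigenvalue is real and nonnegative. The single zero eigenvalue shows the graph is connected.

[0, 0.4679, 1.0878, 1.6527, 3.7135, 3.8794, 5.1987]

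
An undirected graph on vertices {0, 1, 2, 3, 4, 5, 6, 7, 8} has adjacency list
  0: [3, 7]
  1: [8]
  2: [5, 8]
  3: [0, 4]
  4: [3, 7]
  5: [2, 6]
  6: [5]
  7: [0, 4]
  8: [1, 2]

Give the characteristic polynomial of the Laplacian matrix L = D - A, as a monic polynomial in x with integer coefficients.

x^9 - 16x^8 + 105x^7 - 364x^6 + 713x^5 - 776x^4 + 420x^3 - 80x^2

With the vertex order [0, 1, 2, 3, 4, 5, 6, 7, 8], the degrees are [2, 1, 2, 2, 2, 2, 1, 2, 2], giving D = diag(2, 1, 2, 2, 2, 2, 1, 2, 2) and L = D - A. L has integer entries, so p(x) = det(xI - L) has integer coefficients. Expanding the determinant yields x^9 - 16x^8 + 105x^7 - 364x^6 + 713x^5 - 776x^4 + 420x^3 - 80x^2. The constant term is 0 because L is singular (the all-ones vector lies in its kernel). The largest eigenvalue, 4, is at most the vertex count 9.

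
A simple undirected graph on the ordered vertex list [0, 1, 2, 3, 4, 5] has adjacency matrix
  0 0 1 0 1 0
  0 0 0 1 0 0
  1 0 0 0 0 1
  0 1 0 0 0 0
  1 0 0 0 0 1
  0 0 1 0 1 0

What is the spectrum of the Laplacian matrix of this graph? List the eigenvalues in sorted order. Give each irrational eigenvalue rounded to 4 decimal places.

Each diagonal entry of L is the vertex degree and each off-diagonal entry is -1 where an edge is present, 0 otherwise; in the order [0, 1, 2, 3, 4, 5] the diagonal is [2, 1, 2, 1, 2, 2]. Since every row of L sums to 0, the all-ones vector is in the kernel and 0 is an eigenvalue. The 2 zero eigenvalues correspond to the 2 connected components. There are 2 zeros in the spectrum, matching the 2 components.

[0, 0, 2, 2, 2, 4]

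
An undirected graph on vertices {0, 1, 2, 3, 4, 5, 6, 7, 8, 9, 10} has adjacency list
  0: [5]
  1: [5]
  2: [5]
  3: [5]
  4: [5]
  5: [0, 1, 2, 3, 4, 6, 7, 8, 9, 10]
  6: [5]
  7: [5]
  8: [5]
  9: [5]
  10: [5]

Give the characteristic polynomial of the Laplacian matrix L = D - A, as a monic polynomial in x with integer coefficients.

Each diagonal entry of L is the vertex degree and each off-diagonal entry is -1 where an edge is present, 0 otherwise; in the order [0, 1, 2, 3, 4, 5, 6, 7, 8, 9, 10] the diagonal is [1, 1, 1, 1, 1, 10, 1, 1, 1, 1, 1]. The eigenvalues of L are [0, 1, 1, 1, 1, 1, 1, 1, 1, 1, 11]; the characteristic polynomial is the product of (x - lambda_i), which multiplies out to x^11 - 20x^10 + 135x^9 - 480x^8 + 1050x^7 - 1512x^6 + 1470x^5 - 960x^4 + 405x^3 - 100x^2 + 11x. The constant term is 0 because L is singular (the all-ones vector lies in its kernel). There is one zero in the spectrum, matching the 1 component. The eigenvalues sum to 20, which equals trace(L) = 2|E|.

x^11 - 20x^10 + 135x^9 - 480x^8 + 1050x^7 - 1512x^6 + 1470x^5 - 960x^4 + 405x^3 - 100x^2 + 11x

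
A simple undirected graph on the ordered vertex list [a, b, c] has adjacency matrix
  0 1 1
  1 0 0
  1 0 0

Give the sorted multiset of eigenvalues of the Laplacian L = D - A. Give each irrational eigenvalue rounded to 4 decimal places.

[0, 1, 3]

With the vertex order [a, b, c], the degrees are [2, 1, 1], giving D = diag(2, 1, 1) and L = D - A. Since every row of L sums to 0, the all-ones vector is in the kernel and 0 is an eigenvalue. The largest eigenvalue, 3, is at most the vertex count 3. The eigenvalues sum to 4, which equals trace(L) = 2|E|.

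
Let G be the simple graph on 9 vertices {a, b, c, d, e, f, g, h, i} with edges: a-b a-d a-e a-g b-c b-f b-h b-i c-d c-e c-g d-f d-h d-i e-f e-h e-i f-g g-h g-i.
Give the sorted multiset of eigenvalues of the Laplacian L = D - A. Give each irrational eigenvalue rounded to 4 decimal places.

[0, 4, 4, 4, 4, 5, 5, 5, 9]

Reading degrees in the order [a, b, c, d, e, f, g, h, i] gives [4, 5, 4, 5, 5, 4, 5, 4, 4]; set D = diag(4, 5, 4, 5, 5, 4, 5, 4, 4) and form L = D - A. The multiplicity of 0 as a Laplacian eigenvalue equals the number of connected components. There is one zero in the spectrum, matching the 1 component.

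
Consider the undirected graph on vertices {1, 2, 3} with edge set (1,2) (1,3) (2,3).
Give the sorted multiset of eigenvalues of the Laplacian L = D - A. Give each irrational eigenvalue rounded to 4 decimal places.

[0, 3, 3]

Each diagonal entry of L is the vertex degree and each off-diagonal entry is -1 where an edge is present, 0 otherwise; in the order [1, 2, 3] the diagonal is [2, 2, 2]. L is symmetric positive semidefinite, so every eigenvalue is real and nonnegative. The single zero eigenvalue shows the graph is connected. The eigenvalues sum to 6, which equals trace(L) = 2|E|. There is one zero in the spectrum, matching the 1 component.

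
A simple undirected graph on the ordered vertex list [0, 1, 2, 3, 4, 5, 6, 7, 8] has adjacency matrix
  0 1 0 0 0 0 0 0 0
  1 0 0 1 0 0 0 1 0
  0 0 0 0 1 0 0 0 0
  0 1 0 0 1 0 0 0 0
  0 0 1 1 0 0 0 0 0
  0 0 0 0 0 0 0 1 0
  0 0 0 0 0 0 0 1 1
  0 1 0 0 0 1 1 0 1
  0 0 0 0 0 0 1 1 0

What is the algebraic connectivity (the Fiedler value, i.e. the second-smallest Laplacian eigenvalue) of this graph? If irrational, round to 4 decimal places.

0.2022

With the vertex order [0, 1, 2, 3, 4, 5, 6, 7, 8], the degrees are [1, 3, 1, 2, 2, 1, 2, 4, 2], giving D = diag(1, 3, 1, 2, 2, 1, 2, 4, 2) and L = D - A. The smallest Laplacian eigenvalue is always 0. The next one, lambda_2 = 0.2022, measures how hard the graph is to disconnect: larger values mean better connectivity. The largest eigenvalue, 5.2842, is at most the vertex count 9. The eigenvalues sum to 18, which equals trace(L) = 2|E|.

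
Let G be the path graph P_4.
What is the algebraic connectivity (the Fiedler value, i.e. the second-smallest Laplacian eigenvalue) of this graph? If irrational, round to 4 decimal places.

The graph has 4 vertices and degree multiset [2, 2, 1, 1]; D is the diagonal matrix of degrees and L = D - A. The smallest Laplacian eigenvalue is always 0. The next one, lambda_2 = 0.5858, measures how hard the graph is to disconnect: larger values mean better connectivity.

0.5858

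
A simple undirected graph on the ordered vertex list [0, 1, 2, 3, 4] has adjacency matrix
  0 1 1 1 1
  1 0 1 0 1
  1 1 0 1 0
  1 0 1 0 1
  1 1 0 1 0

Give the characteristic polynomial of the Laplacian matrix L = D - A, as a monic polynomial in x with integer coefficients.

x^5 - 16x^4 + 94x^3 - 240x^2 + 225x

Each diagonal entry of L is the vertex degree and each off-diagonal entry is -1 where an edge is present, 0 otherwise; in the order [0, 1, 2, 3, 4] the diagonal is [4, 3, 3, 3, 3]. The eigenvalues of L are [0, 3, 3, 5, 5]; the characteristic polynomial is the product of (x - lambda_i), which multiplies out to x^5 - 16x^4 + 94x^3 - 240x^2 + 225x. The constant term is 0 because L is singular (the all-ones vector lies in its kernel). By the matrix-tree theorem the graph has (1/5) * product of the nonzero eigenvalues = 45 spanning trees.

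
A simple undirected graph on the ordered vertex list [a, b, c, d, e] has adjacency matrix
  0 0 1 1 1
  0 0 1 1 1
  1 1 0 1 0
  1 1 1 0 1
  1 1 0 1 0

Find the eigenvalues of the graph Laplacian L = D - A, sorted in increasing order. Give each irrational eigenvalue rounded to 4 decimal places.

Each diagonal entry of L is the vertex degree and each off-diagonal entry is -1 where an edge is present, 0 otherwise; in the order [a, b, c, d, e] the diagonal is [3, 3, 3, 4, 3]. The multiplicity of 0 as a Laplacian eigenvalue equals the number of connected components. The single zero eigenvalue shows the graph is connected. The eigenvalues sum to 16, which equals trace(L) = 2|E|. There is one zero in the spectrum, matching the 1 component.

[0, 3, 3, 5, 5]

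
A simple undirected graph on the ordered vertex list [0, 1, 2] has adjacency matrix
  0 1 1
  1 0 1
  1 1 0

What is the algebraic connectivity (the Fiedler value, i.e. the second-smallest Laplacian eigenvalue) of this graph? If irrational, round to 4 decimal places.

Reading degrees in the order [0, 1, 2] gives [2, 2, 2]; set D = diag(2, 2, 2) and form L = D - A. The sorted Laplacian eigenvalues are [0, 3, 3]; the algebraic connectivity is the second entry, 3. The eigenvalues sum to 6, which equals trace(L) = 2|E|.

3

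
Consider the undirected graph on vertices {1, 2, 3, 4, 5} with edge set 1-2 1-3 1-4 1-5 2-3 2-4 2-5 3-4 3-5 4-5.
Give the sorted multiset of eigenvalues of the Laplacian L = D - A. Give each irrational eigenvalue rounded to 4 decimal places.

Reading degrees in the order [1, 2, 3, 4, 5] gives [4, 4, 4, 4, 4]; set D = diag(4, 4, 4, 4, 4) and form L = D - A. Since every row of L sums to 0, the all-ones vector is in the kernel and 0 is an eigenvalue. There is one zero in the spectrum, matching the 1 component. By the matrix-tree theorem the graph has (1/5) * product of the nonzero eigenvalues = 125 spanning trees.

[0, 5, 5, 5, 5]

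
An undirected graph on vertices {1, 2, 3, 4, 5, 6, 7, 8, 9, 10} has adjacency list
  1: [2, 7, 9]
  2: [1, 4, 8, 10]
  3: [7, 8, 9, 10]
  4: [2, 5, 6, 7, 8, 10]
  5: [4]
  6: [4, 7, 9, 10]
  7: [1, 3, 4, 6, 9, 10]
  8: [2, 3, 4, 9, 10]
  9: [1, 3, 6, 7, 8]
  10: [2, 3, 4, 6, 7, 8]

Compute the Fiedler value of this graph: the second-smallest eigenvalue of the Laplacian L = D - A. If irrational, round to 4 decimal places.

With the vertex order [1, 2, 3, 4, 5, 6, 7, 8, 9, 10], the degrees are [3, 4, 4, 6, 1, 4, 6, 5, 5, 6], giving D = diag(3, 4, 4, 6, 1, 4, 6, 5, 5, 6) and L = D - A. The smallest Laplacian eigenvalue is always 0. The next one, lambda_2 = 0.9121, measures how hard the graph is to disconnect: larger values mean better connectivity. The largest eigenvalue, 7.9686, is at most the vertex count 10.

0.9121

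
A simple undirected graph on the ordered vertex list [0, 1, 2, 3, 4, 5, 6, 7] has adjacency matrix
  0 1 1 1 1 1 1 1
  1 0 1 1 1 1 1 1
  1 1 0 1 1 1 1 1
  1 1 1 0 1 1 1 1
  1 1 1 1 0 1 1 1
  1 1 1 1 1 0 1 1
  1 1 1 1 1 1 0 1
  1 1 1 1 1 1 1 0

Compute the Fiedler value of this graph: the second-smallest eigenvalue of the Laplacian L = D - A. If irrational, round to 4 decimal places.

With the vertex order [0, 1, 2, 3, 4, 5, 6, 7], the degrees are [7, 7, 7, 7, 7, 7, 7, 7], giving D = diag(7, 7, 7, 7, 7, 7, 7, 7) and L = D - A. The sorted Laplacian eigenvalues are [0, 8, 8, 8, 8, 8, 8, 8]; the algebraic connectivity is the second entry, 8. By the matrix-tree theorem the graph has (1/8) * product of the nonzero eigenvalues = 262144 spanning trees.

8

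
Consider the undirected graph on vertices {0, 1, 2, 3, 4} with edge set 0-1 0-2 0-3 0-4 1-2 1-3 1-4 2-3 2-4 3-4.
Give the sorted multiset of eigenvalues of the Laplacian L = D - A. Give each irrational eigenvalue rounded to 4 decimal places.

Reading degrees in the order [0, 1, 2, 3, 4] gives [4, 4, 4, 4, 4]; set D = diag(4, 4, 4, 4, 4) and form L = D - A. The multiplicity of 0 as a Laplacian eigenvalue equals the number of connected components. The single zero eigenvalue shows the graph is connected. The eigenvalues sum to 20, which equals trace(L) = 2|E|.

[0, 5, 5, 5, 5]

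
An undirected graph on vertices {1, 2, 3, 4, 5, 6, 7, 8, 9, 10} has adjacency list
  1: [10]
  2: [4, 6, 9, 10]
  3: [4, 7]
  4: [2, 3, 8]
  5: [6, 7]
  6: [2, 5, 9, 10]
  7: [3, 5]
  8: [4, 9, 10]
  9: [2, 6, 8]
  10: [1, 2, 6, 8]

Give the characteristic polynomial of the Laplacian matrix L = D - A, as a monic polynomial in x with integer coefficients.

x^10 - 28x^9 + 334x^8 - 2218x^7 + 8986x^6 - 22866x^5 + 36209x^4 - 34034x^3 + 17040x^2 - 3420x

Each diagonal entry of L is the vertex degree and each off-diagonal entry is -1 where an edge is present, 0 otherwise; in the order [1, 2, 3, 4, 5, 6, 7, 8, 9, 10] the diagonal is [1, 4, 2, 3, 2, 4, 2, 3, 3, 4]. Computing det(xI - L) by cofactor expansion (or equivalently via sum-over-permutations) gives x^10 - 28x^9 + 334x^8 - 2218x^7 + 8986x^6 - 22866x^5 + 36209x^4 - 34034x^3 + 17040x^2 - 3420x. Since p(0) = det(-L) = 0, x divides p(x). There is one zero in the spectrum, matching the 1 component.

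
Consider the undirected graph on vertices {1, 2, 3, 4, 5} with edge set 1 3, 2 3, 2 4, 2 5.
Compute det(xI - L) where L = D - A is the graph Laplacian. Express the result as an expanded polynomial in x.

With the vertex order [1, 2, 3, 4, 5], the degrees are [1, 3, 2, 1, 1], giving D = diag(1, 3, 2, 1, 1) and L = D - A. Computing det(xI - L) by cofactor expansion (or equivalently via sum-over-permutations) gives x^5 - 8x^4 + 20x^3 - 18x^2 + 5x. The coefficient of x^4 equals -trace(L) = -8, matching the sum of degrees.

x^5 - 8x^4 + 20x^3 - 18x^2 + 5x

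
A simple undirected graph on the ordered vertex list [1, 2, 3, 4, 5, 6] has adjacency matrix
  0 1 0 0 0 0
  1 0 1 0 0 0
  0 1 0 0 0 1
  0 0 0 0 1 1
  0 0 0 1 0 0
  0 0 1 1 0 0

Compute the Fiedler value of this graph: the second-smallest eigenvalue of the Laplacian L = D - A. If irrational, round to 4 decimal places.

0.2679

Reading degrees in the order [1, 2, 3, 4, 5, 6] gives [1, 2, 2, 2, 1, 2]; set D = diag(1, 2, 2, 2, 1, 2) and form L = D - A. Computing the eigenvalues of L and sorting gives [0, 0.2679, 1, 2, 3, 3.7321]. The Fiedler value lambda_2 = 0.2679 is strictly positive, so the graph is connected. The largest eigenvalue, 3.7321, is at most the vertex count 6.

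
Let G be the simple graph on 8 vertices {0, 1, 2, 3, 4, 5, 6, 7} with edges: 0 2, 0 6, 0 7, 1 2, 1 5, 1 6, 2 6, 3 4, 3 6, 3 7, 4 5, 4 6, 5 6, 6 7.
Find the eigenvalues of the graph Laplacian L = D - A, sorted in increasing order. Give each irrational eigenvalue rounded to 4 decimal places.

[0, 1.7530, 1.7530, 3.4450, 3.4450, 4.8019, 4.8019, 8]

Each diagonal entry of L is the vertex degree and each off-diagonal entry is -1 where an edge is present, 0 otherwise; in the order [0, 1, 2, 3, 4, 5, 6, 7] the diagonal is [3, 3, 3, 3, 3, 3, 7, 3]. Diagonalising L (or applying a numerical eigensolver to the 8x8 matrix) gives the spectrum above. The single zero eigenvalue shows the graph is connected.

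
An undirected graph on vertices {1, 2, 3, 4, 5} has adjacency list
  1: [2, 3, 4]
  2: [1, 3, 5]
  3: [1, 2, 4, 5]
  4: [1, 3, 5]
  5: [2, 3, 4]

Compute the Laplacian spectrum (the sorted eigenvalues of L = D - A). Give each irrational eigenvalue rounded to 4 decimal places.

[0, 3, 3, 5, 5]

With the vertex order [1, 2, 3, 4, 5], the degrees are [3, 3, 4, 3, 3], giving D = diag(3, 3, 4, 3, 3) and L = D - A. L is symmetric positive semidefinite, so every eigenvalue is real and nonnegative. The largest eigenvalue, 5, is at most the vertex count 5. There is one zero in the spectrum, matching the 1 component.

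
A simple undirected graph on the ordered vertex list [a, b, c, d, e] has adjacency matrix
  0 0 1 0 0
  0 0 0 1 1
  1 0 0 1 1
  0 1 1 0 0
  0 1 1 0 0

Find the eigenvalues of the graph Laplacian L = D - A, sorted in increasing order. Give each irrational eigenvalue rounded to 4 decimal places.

Each diagonal entry of L is the vertex degree and each off-diagonal entry is -1 where an edge is present, 0 otherwise; in the order [a, b, c, d, e] the diagonal is [1, 2, 3, 2, 2]. Since every row of L sums to 0, the all-ones vector is in the kernel and 0 is an eigenvalue. By the matrix-tree theorem the graph has (1/5) * product of the nonzero eigenvalues = 4 spanning trees.

[0, 0.8299, 2, 2.6889, 4.4812]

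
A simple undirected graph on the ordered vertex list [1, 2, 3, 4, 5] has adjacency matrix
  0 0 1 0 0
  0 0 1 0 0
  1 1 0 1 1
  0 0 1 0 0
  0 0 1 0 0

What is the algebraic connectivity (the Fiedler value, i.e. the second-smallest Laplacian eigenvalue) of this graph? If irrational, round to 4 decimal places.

Reading degrees in the order [1, 2, 3, 4, 5] gives [1, 1, 4, 1, 1]; set D = diag(1, 1, 4, 1, 1) and form L = D - A. The smallest Laplacian eigenvalue is always 0. The next one, lambda_2 = 1, measures how hard the graph is to disconnect: larger values mean better connectivity. By the matrix-tree theorem the graph has (1/5) * product of the nonzero eigenvalues = 1 spanning tree.

1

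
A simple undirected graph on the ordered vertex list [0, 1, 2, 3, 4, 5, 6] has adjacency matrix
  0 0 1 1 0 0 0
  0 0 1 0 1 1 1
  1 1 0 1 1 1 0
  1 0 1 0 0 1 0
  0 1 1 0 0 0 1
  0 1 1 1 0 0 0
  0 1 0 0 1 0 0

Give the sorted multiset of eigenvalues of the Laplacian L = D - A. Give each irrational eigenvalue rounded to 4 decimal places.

With the vertex order [0, 1, 2, 3, 4, 5, 6], the degrees are [2, 4, 5, 3, 3, 3, 2], giving D = diag(2, 4, 5, 3, 3, 3, 2) and L = D - A. The multiplicity of 0 as a Laplacian eigenvalue equals the number of connected components. The single zero eigenvalue shows the graph is connected. The eigenvalues sum to 22, which equals trace(L) = 2|E|.

[0, 1.0148, 2.3474, 3.3425, 4, 5.1494, 6.1458]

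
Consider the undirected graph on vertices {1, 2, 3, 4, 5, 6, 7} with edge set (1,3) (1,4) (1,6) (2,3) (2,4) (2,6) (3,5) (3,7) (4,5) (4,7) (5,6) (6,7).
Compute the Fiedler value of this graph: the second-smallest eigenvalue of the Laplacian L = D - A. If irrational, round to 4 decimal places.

3

With the vertex order [1, 2, 3, 4, 5, 6, 7], the degrees are [3, 3, 4, 4, 3, 4, 3], giving D = diag(3, 3, 4, 4, 3, 4, 3) and L = D - A. The sorted Laplacian eigenvalues are [0, 3, 3, 3, 4, 4, 7]; the algebraic connectivity is the second entry, 3. There is one zero in the spectrum, matching the 1 component.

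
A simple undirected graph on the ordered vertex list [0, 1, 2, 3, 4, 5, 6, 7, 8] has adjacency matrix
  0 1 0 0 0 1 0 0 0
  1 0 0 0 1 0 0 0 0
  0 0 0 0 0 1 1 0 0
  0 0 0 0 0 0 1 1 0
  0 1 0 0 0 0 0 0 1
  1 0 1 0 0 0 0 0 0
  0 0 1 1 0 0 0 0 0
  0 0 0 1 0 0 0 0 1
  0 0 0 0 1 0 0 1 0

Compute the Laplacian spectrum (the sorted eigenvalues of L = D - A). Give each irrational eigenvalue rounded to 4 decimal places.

[0, 0.4679, 0.4679, 1.6527, 1.6527, 3, 3, 3.8794, 3.8794]

Each diagonal entry of L is the vertex degree and each off-diagonal entry is -1 where an edge is present, 0 otherwise; in the order [0, 1, 2, 3, 4, 5, 6, 7, 8] the diagonal is [2, 2, 2, 2, 2, 2, 2, 2, 2]. The multiplicity of 0 as a Laplacian eigenvalue equals the number of connected components.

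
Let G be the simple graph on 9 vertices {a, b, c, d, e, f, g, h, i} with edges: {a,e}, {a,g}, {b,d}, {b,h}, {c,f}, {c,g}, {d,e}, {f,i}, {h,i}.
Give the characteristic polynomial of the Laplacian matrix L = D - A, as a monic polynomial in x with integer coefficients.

Each diagonal entry of L is the vertex degree and each off-diagonal entry is -1 where an edge is present, 0 otherwise; in the order [a, b, c, d, e, f, g, h, i] the diagonal is [2, 2, 2, 2, 2, 2, 2, 2, 2]. Computing det(xI - L) by cofactor expansion (or equivalently via sum-over-permutations) gives x^9 - 18x^8 + 135x^7 - 546x^6 + 1287x^5 - 1782x^4 + 1386x^3 - 540x^2 + 81x. The constant term is 0 because L is singular (the all-ones vector lies in its kernel). The largest eigenvalue, 3.8794, is at most the vertex count 9.

x^9 - 18x^8 + 135x^7 - 546x^6 + 1287x^5 - 1782x^4 + 1386x^3 - 540x^2 + 81x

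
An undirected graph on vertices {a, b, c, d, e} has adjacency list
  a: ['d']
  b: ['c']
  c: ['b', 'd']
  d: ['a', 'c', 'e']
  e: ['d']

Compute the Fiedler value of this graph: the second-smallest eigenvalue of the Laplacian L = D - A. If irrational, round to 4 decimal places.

0.5188

Each diagonal entry of L is the vertex degree and each off-diagonal entry is -1 where an edge is present, 0 otherwise; in the order [a, b, c, d, e] the diagonal is [1, 1, 2, 3, 1]. The sorted Laplacian eigenvalues are [0, 0.5188, 1, 2.3111, 4.1701]; the algebraic connectivity is the second entry, 0.5188. The largest eigenvalue, 4.1701, is at most the vertex count 5.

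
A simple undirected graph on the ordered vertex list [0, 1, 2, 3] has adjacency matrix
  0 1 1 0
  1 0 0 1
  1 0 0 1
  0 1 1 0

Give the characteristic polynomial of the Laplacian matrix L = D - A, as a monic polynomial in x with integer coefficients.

Reading degrees in the order [0, 1, 2, 3] gives [2, 2, 2, 2]; set D = diag(2, 2, 2, 2) and form L = D - A. L has integer entries, so p(x) = det(xI - L) has integer coefficients. Expanding the determinant yields x^4 - 8x^3 + 20x^2 - 16x. Since p(0) = det(-L) = 0, x divides p(x). By the matrix-tree theorem the graph has (1/4) * product of the nonzero eigenvalues = 4 spanning trees.

x^4 - 8x^3 + 20x^2 - 16x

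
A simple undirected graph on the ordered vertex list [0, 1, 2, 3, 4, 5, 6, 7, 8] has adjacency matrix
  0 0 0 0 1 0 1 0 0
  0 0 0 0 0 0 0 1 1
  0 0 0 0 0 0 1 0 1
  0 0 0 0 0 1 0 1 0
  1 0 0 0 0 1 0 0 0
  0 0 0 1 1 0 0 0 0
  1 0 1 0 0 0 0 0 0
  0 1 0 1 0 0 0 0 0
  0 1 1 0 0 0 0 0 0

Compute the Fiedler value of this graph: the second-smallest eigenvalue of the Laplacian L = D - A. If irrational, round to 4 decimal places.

Each diagonal entry of L is the vertex degree and each off-diagonal entry is -1 where an edge is present, 0 otherwise; in the order [0, 1, 2, 3, 4, 5, 6, 7, 8] the diagonal is [2, 2, 2, 2, 2, 2, 2, 2, 2]. The sorted Laplacian eigenvalues are [0, 0.4679, 0.4679, 1.6527, 1.6527, 3, 3, 3.8794, 3.8794]; the algebraic connectivity is the second entry, 0.4679. There is one zero in the spectrum, matching the 1 component.

0.4679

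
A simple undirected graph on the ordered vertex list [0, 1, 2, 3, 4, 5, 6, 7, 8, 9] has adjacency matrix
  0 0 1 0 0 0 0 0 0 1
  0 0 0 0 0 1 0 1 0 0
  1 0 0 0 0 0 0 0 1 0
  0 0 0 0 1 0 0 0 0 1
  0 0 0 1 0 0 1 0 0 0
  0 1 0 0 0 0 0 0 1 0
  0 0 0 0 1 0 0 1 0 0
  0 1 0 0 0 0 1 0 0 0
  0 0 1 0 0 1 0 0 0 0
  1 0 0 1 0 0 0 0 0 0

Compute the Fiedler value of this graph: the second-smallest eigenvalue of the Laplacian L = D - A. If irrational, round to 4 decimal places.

Each diagonal entry of L is the vertex degree and each off-diagonal entry is -1 where an edge is present, 0 otherwise; in the order [0, 1, 2, 3, 4, 5, 6, 7, 8, 9] the diagonal is [2, 2, 2, 2, 2, 2, 2, 2, 2, 2]. The sorted Laplacian eigenvalues are [0, 0.3820, 0.3820, 1.3820, 1.3820, 2.6180, 2.6180, 3.6180, 3.6180, 4]; the algebraic connectivity is the second entry, 0.3820. The largest eigenvalue, 4, is at most the vertex count 10.

0.3820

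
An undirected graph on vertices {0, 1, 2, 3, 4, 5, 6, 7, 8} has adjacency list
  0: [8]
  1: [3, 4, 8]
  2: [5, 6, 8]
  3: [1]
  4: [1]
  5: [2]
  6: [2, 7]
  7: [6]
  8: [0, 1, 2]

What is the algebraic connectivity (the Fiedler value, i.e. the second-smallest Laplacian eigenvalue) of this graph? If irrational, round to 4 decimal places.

0.2118

Reading degrees in the order [0, 1, 2, 3, 4, 5, 6, 7, 8] gives [1, 3, 3, 1, 1, 1, 2, 1, 3]; set D = diag(1, 3, 3, 1, 1, 1, 2, 1, 3) and form L = D - A. Computing the eigenvalues of L and sorting gives [0, 0.2118, 0.5546, 0.7223, 1, 2.0782, 2.7338, 3.8525, 4.8468]. The Fiedler value lambda_2 = 0.2118 is strictly positive, so the graph is connected. There is one zero in the spectrum, matching the 1 component.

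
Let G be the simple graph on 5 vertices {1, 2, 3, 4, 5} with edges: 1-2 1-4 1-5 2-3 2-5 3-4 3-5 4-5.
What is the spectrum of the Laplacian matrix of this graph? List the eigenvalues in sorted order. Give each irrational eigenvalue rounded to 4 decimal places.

[0, 3, 3, 5, 5]

Each diagonal entry of L is the vertex degree and each off-diagonal entry is -1 where an edge is present, 0 otherwise; in the order [1, 2, 3, 4, 5] the diagonal is [3, 3, 3, 3, 4]. Diagonalising L (or applying a numerical eigensolver to the 5x5 matrix) gives the spectrum above. The single zero eigenvalue shows the graph is connected. By the matrix-tree theorem the graph has (1/5) * product of the nonzero eigenvalues = 45 spanning trees. The eigenvalues sum to 16, which equals trace(L) = 2|E|.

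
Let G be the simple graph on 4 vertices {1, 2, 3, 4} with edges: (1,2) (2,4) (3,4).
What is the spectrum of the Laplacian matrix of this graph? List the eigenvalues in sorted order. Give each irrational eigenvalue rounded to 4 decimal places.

[0, 0.5858, 2, 3.4142]

Reading degrees in the order [1, 2, 3, 4] gives [1, 2, 1, 2]; set D = diag(1, 2, 1, 2) and form L = D - A. The multiplicity of 0 as a Laplacian eigenvalue equals the number of connected components. The single zero eigenvalue shows the graph is connected.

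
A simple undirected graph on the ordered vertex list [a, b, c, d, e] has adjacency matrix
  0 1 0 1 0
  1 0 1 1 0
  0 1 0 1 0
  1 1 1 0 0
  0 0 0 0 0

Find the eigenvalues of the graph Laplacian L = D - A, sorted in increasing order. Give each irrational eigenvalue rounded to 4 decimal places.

[0, 0, 2, 4, 4]

Each diagonal entry of L is the vertex degree and each off-diagonal entry is -1 where an edge is present, 0 otherwise; in the order [a, b, c, d, e] the diagonal is [2, 3, 2, 3, 0]. Since every row of L sums to 0, the all-ones vector is in the kernel and 0 is an eigenvalue. The 2 zero eigenvalues correspond to the 2 connected components. The largest eigenvalue, 4, is at most the vertex count 5.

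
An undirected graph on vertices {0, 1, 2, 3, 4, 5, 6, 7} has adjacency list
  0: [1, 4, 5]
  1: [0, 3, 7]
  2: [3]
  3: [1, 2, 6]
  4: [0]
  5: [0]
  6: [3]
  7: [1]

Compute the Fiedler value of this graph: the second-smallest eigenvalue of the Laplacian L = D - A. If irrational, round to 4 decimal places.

0.2679

Reading degrees in the order [0, 1, 2, 3, 4, 5, 6, 7] gives [3, 3, 1, 3, 1, 1, 1, 1]; set D = diag(3, 3, 1, 3, 1, 1, 1, 1) and form L = D - A. The sorted Laplacian eigenvalues are [0, 0.2679, 0.6571, 1, 1, 2.5293, 3.7321, 4.8136]; the algebraic connectivity is the second entry, 0.2679. The eigenvalues sum to 14, which equals trace(L) = 2|E|.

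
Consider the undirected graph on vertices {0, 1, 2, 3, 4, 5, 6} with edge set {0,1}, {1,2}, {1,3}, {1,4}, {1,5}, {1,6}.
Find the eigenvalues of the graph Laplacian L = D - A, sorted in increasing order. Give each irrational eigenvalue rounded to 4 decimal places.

[0, 1, 1, 1, 1, 1, 7]

Reading degrees in the order [0, 1, 2, 3, 4, 5, 6] gives [1, 6, 1, 1, 1, 1, 1]; set D = diag(1, 6, 1, 1, 1, 1, 1) and form L = D - A. L is symmetric positive semidefinite, so every eigenvalue is real and nonnegative. The single zero eigenvalue shows the graph is connected. The eigenvalues sum to 12, which equals trace(L) = 2|E|.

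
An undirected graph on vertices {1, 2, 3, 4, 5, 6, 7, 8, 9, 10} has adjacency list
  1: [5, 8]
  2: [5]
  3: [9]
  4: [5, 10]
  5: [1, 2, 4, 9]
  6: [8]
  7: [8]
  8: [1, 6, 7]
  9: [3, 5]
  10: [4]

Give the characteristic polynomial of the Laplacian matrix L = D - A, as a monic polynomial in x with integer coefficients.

With the vertex order [1, 2, 3, 4, 5, 6, 7, 8, 9, 10], the degrees are [2, 1, 1, 2, 4, 1, 1, 3, 2, 1], giving D = diag(2, 1, 1, 2, 4, 1, 1, 3, 2, 1) and L = D - A. Computing det(xI - L) by cofactor expansion (or equivalently via sum-over-permutations) gives x^10 - 18x^9 + 132x^8 - 514x^7 + 1162x^6 - 1566x^5 + 1243x^4 - 552x^3 + 122x^2 - 10x. Since p(0) = det(-L) = 0, x divides p(x).

x^10 - 18x^9 + 132x^8 - 514x^7 + 1162x^6 - 1566x^5 + 1243x^4 - 552x^3 + 122x^2 - 10x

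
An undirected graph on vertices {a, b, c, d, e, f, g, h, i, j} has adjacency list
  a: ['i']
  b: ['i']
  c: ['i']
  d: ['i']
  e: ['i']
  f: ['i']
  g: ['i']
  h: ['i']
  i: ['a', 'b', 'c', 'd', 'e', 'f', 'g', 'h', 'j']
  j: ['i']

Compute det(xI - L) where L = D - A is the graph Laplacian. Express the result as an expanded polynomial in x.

Each diagonal entry of L is the vertex degree and each off-diagonal entry is -1 where an edge is present, 0 otherwise; in the order [a, b, c, d, e, f, g, h, i, j] the diagonal is [1, 1, 1, 1, 1, 1, 1, 1, 9, 1]. The eigenvalues of L are [0, 1, 1, 1, 1, 1, 1, 1, 1, 10]; the characteristic polynomial is the product of (x - lambda_i), which multiplies out to x^10 - 18x^9 + 108x^8 - 336x^7 + 630x^6 - 756x^5 + 588x^4 - 288x^3 + 81x^2 - 10x. The constant term is 0 because L is singular (the all-ones vector lies in its kernel). The eigenvalues sum to 18, which equals trace(L) = 2|E|.

x^10 - 18x^9 + 108x^8 - 336x^7 + 630x^6 - 756x^5 + 588x^4 - 288x^3 + 81x^2 - 10x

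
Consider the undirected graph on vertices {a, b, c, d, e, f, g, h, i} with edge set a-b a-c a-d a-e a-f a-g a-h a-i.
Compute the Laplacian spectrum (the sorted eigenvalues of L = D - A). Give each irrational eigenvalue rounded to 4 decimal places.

[0, 1, 1, 1, 1, 1, 1, 1, 9]

Reading degrees in the order [a, b, c, d, e, f, g, h, i] gives [8, 1, 1, 1, 1, 1, 1, 1, 1]; set D = diag(8, 1, 1, 1, 1, 1, 1, 1, 1) and form L = D - A. L is symmetric positive semidefinite, so every eigenvalue is real and nonnegative. The single zero eigenvalue shows the graph is connected. The eigenvalues sum to 16, which equals trace(L) = 2|E|.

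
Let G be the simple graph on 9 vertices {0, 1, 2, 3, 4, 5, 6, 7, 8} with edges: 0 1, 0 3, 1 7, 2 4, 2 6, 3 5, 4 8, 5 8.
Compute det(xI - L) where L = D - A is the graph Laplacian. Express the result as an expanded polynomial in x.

With the vertex order [0, 1, 2, 3, 4, 5, 6, 7, 8], the degrees are [2, 2, 2, 2, 2, 2, 1, 1, 2], giving D = diag(2, 2, 2, 2, 2, 2, 1, 1, 2) and L = D - A. L has integer entries, so p(x) = det(xI - L) has integer coefficients. Expanding the determinant yields x^9 - 16x^8 + 105x^7 - 364x^6 + 715x^5 - 792x^4 + 462x^3 - 120x^2 + 9x. The constant term is 0 because L is singular (the all-ones vector lies in its kernel). The eigenvalues sum to 16, which equals trace(L) = 2|E|. There is one zero in the spectrum, matching the 1 component.

x^9 - 16x^8 + 105x^7 - 364x^6 + 715x^5 - 792x^4 + 462x^3 - 120x^2 + 9x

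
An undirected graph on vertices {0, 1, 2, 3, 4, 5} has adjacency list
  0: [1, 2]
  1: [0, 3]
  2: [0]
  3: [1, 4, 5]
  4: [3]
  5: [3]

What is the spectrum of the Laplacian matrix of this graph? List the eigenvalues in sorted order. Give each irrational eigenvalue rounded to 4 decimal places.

With the vertex order [0, 1, 2, 3, 4, 5], the degrees are [2, 2, 1, 3, 1, 1], giving D = diag(2, 2, 1, 3, 1, 1) and L = D - A. The multiplicity of 0 as a Laplacian eigenvalue equals the number of connected components. The single zero eigenvalue shows the graph is connected. The eigenvalues sum to 10, which equals trace(L) = 2|E|.

[0, 0.3249, 1, 1.4608, 3, 4.2143]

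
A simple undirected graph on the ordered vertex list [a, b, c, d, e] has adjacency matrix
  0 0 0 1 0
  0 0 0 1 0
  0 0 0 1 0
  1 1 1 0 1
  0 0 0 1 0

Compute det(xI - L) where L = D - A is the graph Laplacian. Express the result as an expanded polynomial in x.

x^5 - 8x^4 + 18x^3 - 16x^2 + 5x

Reading degrees in the order [a, b, c, d, e] gives [1, 1, 1, 4, 1]; set D = diag(1, 1, 1, 4, 1) and form L = D - A. L has integer entries, so p(x) = det(xI - L) has integer coefficients. Expanding the determinant yields x^5 - 8x^4 + 18x^3 - 16x^2 + 5x. Since p(0) = det(-L) = 0, x divides p(x). By the matrix-tree theorem the graph has (1/5) * product of the nonzero eigenvalues = 1 spanning tree.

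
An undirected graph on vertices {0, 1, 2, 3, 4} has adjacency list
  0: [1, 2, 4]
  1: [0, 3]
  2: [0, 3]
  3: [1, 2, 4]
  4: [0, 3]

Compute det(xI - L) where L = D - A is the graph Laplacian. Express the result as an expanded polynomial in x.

x^5 - 12x^4 + 51x^3 - 92x^2 + 60x

With the vertex order [0, 1, 2, 3, 4], the degrees are [3, 2, 2, 3, 2], giving D = diag(3, 2, 2, 3, 2) and L = D - A. L has integer entries, so p(x) = det(xI - L) has integer coefficients. Expanding the determinant yields x^5 - 12x^4 + 51x^3 - 92x^2 + 60x. The constant term is 0 because L is singular (the all-ones vector lies in its kernel). The largest eigenvalue, 5, is at most the vertex count 5.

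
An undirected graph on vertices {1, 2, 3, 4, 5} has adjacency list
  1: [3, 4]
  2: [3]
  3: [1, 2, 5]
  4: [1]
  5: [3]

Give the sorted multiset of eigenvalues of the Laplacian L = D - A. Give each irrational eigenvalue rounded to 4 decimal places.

[0, 0.5188, 1, 2.3111, 4.1701]

With the vertex order [1, 2, 3, 4, 5], the degrees are [2, 1, 3, 1, 1], giving D = diag(2, 1, 3, 1, 1) and L = D - A. Since every row of L sums to 0, the all-ones vector is in the kernel and 0 is an eigenvalue. The single zero eigenvalue shows the graph is connected. There is one zero in the spectrum, matching the 1 component.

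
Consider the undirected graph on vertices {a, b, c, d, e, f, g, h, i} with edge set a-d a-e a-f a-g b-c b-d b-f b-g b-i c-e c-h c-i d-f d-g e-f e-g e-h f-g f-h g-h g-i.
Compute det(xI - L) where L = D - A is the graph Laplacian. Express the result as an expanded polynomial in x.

x^9 - 42x^8 + 757x^7 - 7638x^6 + 47118x^5 - 181670x^4 + 426703x^3 - 557006x^2 + 308709x

With the vertex order [a, b, c, d, e, f, g, h, i], the degrees are [4, 5, 4, 4, 5, 6, 7, 4, 3], giving D = diag(4, 5, 4, 4, 5, 6, 7, 4, 3) and L = D - A. L has integer entries, so p(x) = det(xI - L) has integer coefficients. Expanding the determinant yields x^9 - 42x^8 + 757x^7 - 7638x^6 + 47118x^5 - 181670x^4 + 426703x^3 - 557006x^2 + 308709x. The coefficient of x^8 equals -trace(L) = -42, matching the sum of degrees. The eigenvalues sum to 42, which equals trace(L) = 2|E|. There is one zero in the spectrum, matching the 1 component.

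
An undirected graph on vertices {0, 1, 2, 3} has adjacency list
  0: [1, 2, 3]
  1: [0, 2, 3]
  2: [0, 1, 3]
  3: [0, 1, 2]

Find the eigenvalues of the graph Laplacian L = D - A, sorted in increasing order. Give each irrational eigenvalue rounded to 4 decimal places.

With the vertex order [0, 1, 2, 3], the degrees are [3, 3, 3, 3], giving D = diag(3, 3, 3, 3) and L = D - A. Diagonalising L (or applying a numerical eigensolver to the 4x4 matrix) gives the spectrum above. The single zero eigenvalue shows the graph is connected. The eigenvalues sum to 12, which equals trace(L) = 2|E|.

[0, 4, 4, 4]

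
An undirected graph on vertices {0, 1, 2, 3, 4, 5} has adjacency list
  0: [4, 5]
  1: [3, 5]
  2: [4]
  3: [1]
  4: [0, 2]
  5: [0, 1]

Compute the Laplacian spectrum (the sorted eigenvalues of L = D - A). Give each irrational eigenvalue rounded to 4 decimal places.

[0, 0.2679, 1, 2, 3, 3.7321]

Each diagonal entry of L is the vertex degree and each off-diagonal entry is -1 where an edge is present, 0 otherwise; in the order [0, 1, 2, 3, 4, 5] the diagonal is [2, 2, 1, 1, 2, 2]. Since every row of L sums to 0, the all-ones vector is in the kernel and 0 is an eigenvalue. The largest eigenvalue, 3.7321, is at most the vertex count 6.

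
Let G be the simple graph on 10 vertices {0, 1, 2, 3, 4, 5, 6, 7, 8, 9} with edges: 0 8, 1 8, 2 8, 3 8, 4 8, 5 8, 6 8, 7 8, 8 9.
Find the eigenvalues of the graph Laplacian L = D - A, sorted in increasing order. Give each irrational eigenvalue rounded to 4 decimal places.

[0, 1, 1, 1, 1, 1, 1, 1, 1, 10]

Reading degrees in the order [0, 1, 2, 3, 4, 5, 6, 7, 8, 9] gives [1, 1, 1, 1, 1, 1, 1, 1, 9, 1]; set D = diag(1, 1, 1, 1, 1, 1, 1, 1, 9, 1) and form L = D - A. L is symmetric positive semidefinite, so every eigenvalue is real and nonnegative. There is one zero in the spectrum, matching the 1 component.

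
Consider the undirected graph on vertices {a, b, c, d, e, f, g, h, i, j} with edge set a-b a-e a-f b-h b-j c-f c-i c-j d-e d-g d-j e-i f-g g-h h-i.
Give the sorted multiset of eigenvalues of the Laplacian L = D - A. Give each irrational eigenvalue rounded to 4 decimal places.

Reading degrees in the order [a, b, c, d, e, f, g, h, i, j] gives [3, 3, 3, 3, 3, 3, 3, 3, 3, 3]; set D = diag(3, 3, 3, 3, 3, 3, 3, 3, 3, 3) and form L = D - A. Since every row of L sums to 0, the all-ones vector is in the kernel and 0 is an eigenvalue.

[0, 2, 2, 2, 2, 2, 5, 5, 5, 5]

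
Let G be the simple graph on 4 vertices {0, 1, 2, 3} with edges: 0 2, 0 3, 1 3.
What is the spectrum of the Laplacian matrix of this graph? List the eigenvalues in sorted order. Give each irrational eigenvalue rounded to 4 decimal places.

With the vertex order [0, 1, 2, 3], the degrees are [2, 1, 1, 2], giving D = diag(2, 1, 1, 2) and L = D - A. L is symmetric positive semidefinite, so every eigenvalue is real and nonnegative. The single zero eigenvalue shows the graph is connected. The eigenvalues sum to 6, which equals trace(L) = 2|E|. The largest eigenvalue, 3.4142, is at most the vertex count 4.

[0, 0.5858, 2, 3.4142]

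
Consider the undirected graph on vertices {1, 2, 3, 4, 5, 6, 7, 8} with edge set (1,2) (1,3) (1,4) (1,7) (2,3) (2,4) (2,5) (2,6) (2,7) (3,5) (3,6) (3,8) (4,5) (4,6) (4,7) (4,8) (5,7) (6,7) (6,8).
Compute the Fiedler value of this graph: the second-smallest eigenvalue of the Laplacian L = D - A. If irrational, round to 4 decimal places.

Reading degrees in the order [1, 2, 3, 4, 5, 6, 7, 8] gives [4, 6, 5, 6, 4, 5, 5, 3]; set D = diag(4, 6, 5, 6, 4, 5, 5, 3) and form L = D - A. Computing the eigenvalues of L and sorting gives [0, 2.6925, 4, 4.7016, 5.1585, 6.5476, 7.1650, 7.7348]. The Fiedler value lambda_2 = 2.6925 is strictly positive, so the graph is connected.

2.6925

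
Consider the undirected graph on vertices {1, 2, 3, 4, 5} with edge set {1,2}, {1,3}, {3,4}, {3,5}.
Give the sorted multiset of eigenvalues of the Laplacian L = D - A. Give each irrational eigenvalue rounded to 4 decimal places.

[0, 0.5188, 1, 2.3111, 4.1701]

Reading degrees in the order [1, 2, 3, 4, 5] gives [2, 1, 3, 1, 1]; set D = diag(2, 1, 3, 1, 1) and form L = D - A. L is symmetric positive semidefinite, so every eigenvalue is real and nonnegative. The eigenvalues sum to 8, which equals trace(L) = 2|E|.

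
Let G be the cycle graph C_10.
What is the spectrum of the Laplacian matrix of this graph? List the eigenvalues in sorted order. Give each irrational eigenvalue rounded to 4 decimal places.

The graph has 10 vertices and degree multiset [2, 2, 2, 2, 2, 2, 2, 2, 2, 2]; D is the diagonal matrix of degrees and L = D - A. The multiplicity of 0 as a Laplacian eigenvalue equals the number of connected components. The single zero eigenvalue shows the graph is connected. The largest eigenvalue, 4, is at most the vertex count 10. By the matrix-tree theorem the graph has (1/10) * product of the nonzero eigenvalues = 10 spanning trees.

[0, 0.3820, 0.3820, 1.3820, 1.3820, 2.6180, 2.6180, 3.6180, 3.6180, 4]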